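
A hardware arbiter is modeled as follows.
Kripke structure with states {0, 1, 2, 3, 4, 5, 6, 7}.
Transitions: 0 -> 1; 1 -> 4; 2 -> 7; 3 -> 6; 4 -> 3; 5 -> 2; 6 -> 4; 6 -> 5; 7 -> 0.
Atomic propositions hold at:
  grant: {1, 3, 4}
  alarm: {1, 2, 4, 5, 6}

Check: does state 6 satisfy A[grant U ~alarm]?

Sat(~alarm) = {0, 3, 7}
A[grant U ~alarm]: least fixpoint, start Z0 = Sat(~alarm) = {0, 3, 7}, add states in Sat(grant) with every successor in Z. Z1 = {0, 3, 4, 7}; Z2 = {0, 1, 3, 4, 7}; fixed.
Sat(A[grant U ~alarm]) = {0, 1, 3, 4, 7}
6 ∉ Sat(A[grant U ~alarm]) = {0, 1, 3, 4, 7}, so the formula does not hold at 6.

No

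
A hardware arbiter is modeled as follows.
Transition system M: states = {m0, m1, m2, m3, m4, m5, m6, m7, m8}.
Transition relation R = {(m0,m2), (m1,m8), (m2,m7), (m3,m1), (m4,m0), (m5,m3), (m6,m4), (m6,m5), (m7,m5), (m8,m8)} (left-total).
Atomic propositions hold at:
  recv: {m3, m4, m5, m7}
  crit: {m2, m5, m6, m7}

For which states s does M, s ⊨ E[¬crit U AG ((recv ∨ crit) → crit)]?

{m1, m3, m8}

Sat(¬crit) = {m0, m1, m3, m4, m8}
Sat(recv ∨ crit) = {m2, m3, m4, m5, m6, m7}
Sat((recv ∨ crit) → crit) = {m0, m1, m2, m5, m6, m7, m8}
AG ((recv ∨ crit) → crit): greatest fixpoint, start Z0 = {m0, m1, m2, m5, m6, m7, m8}, keep only states in Sat with every successor in Z. Z1 = {m0, m1, m2, m7, m8}; Z2 = {m0, m1, m2, m8}; Z3 = {m0, m1, m8}; Z4 = {m1, m8}; fixed.
Sat(AG ((recv ∨ crit) → crit)) = {m1, m8}
E[¬crit U AG ((recv ∨ crit) → crit)]: least fixpoint, start Z0 = Sat(AG ((recv ∨ crit) → crit)) = {m1, m8}, add states in Sat(¬crit) with some successor in Z. Z1 = {m1, m3, m8}; fixed.
Sat(E[¬crit U AG ((recv ∨ crit) → crit)]) = {m1, m3, m8}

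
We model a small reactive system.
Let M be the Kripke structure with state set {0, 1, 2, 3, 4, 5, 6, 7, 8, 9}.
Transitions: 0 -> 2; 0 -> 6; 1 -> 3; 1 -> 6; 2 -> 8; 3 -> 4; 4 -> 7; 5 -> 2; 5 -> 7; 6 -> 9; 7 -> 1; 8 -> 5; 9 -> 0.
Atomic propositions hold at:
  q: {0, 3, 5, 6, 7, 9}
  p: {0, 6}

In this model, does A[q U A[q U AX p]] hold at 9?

Yes

Sat(AX p) = {s : every successor in {0, 6}} = {9}
A[q U AX p]: least fixpoint, start Z0 = Sat(AX p) = {9}, add states in Sat(q) with every successor in Z. Z1 = {6, 9}; fixed.
Sat(A[q U AX p]) = {6, 9}
A[q U A[q U AX p]]: least fixpoint, start Z0 = Sat(A[q U AX p]) = {6, 9}, add states in Sat(q) with every successor in Z. Already a fixed point.
Sat(A[q U A[q U AX p]]) = {6, 9}
9 ∈ Sat(A[q U A[q U AX p]]) = {6, 9}, so the formula holds at 9.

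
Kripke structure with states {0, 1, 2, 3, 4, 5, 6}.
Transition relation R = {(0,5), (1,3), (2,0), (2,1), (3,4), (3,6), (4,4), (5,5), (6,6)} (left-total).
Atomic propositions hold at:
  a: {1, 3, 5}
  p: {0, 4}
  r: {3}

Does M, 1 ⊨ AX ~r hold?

No

Sat(~r) = {0, 1, 2, 4, 5, 6}
Sat(AX ~r) = {s : every successor in {0, 1, 2, 4, 5, 6}} = {0, 2, 3, 4, 5, 6}
1 ∉ Sat(AX ~r) = {0, 2, 3, 4, 5, 6}, so the formula does not hold at 1.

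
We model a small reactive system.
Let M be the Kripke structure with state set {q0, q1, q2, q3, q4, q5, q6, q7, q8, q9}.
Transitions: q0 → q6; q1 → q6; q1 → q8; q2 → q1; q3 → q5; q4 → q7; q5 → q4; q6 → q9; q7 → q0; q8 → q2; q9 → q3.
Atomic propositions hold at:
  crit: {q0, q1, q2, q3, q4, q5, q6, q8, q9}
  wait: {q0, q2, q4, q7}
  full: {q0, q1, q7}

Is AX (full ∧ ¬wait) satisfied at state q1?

Sat(¬wait) = {q1, q3, q5, q6, q8, q9}
Sat(full ∧ ¬wait) = {q1}
Sat(AX (full ∧ ¬wait)) = {s : every successor in {q1}} = {q2}
q1 ∉ Sat(AX (full ∧ ¬wait)) = {q2}, so the formula does not hold at q1.

No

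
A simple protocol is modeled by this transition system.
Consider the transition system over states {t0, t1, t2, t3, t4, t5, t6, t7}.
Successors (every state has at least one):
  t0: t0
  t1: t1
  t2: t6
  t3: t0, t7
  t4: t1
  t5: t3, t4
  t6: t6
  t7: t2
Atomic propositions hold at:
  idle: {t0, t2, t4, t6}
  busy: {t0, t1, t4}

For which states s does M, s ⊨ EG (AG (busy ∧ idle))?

{t0}

Sat(busy ∧ idle) = {t0, t4}
AG (busy ∧ idle): greatest fixpoint, start Z0 = {t0, t4}, keep only states in Sat with every successor in Z. Z1 = {t0}; fixed.
Sat(AG (busy ∧ idle)) = {t0}
EG (AG (busy ∧ idle)): greatest fixpoint, start Z0 = {t0}, keep only states in Sat with some successor in Z. Already a fixed point.
Sat(EG (AG (busy ∧ idle))) = {t0}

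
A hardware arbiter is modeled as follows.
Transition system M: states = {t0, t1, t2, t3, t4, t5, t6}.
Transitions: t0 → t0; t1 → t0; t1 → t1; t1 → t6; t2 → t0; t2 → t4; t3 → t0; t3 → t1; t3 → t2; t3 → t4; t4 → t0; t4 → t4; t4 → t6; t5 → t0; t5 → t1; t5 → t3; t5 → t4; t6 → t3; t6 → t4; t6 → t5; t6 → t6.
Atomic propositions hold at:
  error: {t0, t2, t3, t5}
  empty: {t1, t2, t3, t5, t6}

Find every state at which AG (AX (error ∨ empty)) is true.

Sat(error ∨ empty) = {t0, t1, t2, t3, t5, t6}
Sat(AX (error ∨ empty)) = {s : every successor in {t0, t1, t2, t3, t5, t6}} = {t0, t1}
AG (AX (error ∨ empty)): greatest fixpoint, start Z0 = {t0, t1}, keep only states in Sat with every successor in Z. Z1 = {t0}; fixed.
Sat(AG (AX (error ∨ empty))) = {t0}

{t0}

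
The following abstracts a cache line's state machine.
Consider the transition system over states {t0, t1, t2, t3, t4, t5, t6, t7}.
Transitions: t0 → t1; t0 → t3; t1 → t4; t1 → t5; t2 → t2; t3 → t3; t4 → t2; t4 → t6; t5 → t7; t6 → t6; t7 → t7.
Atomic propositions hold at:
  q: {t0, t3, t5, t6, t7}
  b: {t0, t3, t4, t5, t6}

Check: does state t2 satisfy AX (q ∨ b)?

Sat(q ∨ b) = {t0, t3, t4, t5, t6, t7}
Sat(AX (q ∨ b)) = {s : every successor in {t0, t3, t4, t5, t6, t7}} = {t1, t3, t5, t6, t7}
t2 ∉ Sat(AX (q ∨ b)) = {t1, t3, t5, t6, t7}, so the formula does not hold at t2.

No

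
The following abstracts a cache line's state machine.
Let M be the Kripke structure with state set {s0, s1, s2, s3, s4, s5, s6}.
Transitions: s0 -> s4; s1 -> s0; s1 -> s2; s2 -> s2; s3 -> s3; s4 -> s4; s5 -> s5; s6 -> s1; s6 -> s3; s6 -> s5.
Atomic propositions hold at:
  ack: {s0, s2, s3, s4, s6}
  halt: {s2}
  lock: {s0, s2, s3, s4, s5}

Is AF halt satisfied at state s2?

Yes

AF halt: least fixpoint, start Z0 = {s2}, add states with every successor in Z. Already a fixed point.
Sat(AF halt) = {s2}
s2 ∈ Sat(AF halt) = {s2}, so the formula holds at s2.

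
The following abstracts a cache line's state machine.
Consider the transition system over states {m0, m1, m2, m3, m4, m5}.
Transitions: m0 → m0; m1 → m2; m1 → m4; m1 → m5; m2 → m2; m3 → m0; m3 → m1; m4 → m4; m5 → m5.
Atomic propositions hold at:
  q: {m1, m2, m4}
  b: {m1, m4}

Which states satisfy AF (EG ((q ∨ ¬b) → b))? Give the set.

Sat(¬b) = {m0, m2, m3, m5}
Sat(q ∨ ¬b) = {m0, m1, m2, m3, m4, m5}
Sat((q ∨ ¬b) → b) = {m1, m4}
EG ((q ∨ ¬b) → b): greatest fixpoint, start Z0 = {m1, m4}, keep only states in Sat with some successor in Z. Already a fixed point.
Sat(EG ((q ∨ ¬b) → b)) = {m1, m4}
AF (EG ((q ∨ ¬b) → b)): least fixpoint, start Z0 = {m1, m4}, add states with every successor in Z. Already a fixed point.
Sat(AF (EG ((q ∨ ¬b) → b))) = {m1, m4}

{m1, m4}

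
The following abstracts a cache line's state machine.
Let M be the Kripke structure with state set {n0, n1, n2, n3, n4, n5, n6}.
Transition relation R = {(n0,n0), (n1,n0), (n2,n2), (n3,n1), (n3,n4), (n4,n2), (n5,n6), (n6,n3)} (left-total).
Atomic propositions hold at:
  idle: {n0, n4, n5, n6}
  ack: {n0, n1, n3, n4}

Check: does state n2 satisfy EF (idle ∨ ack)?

Sat(idle ∨ ack) = {n0, n1, n3, n4, n5, n6}
EF (idle ∨ ack): least fixpoint, start Z0 = {n0, n1, n3, n4, n5, n6}, add states with some successor in Z. Already a fixed point.
Sat(EF (idle ∨ ack)) = {n0, n1, n3, n4, n5, n6}
n2 ∉ Sat(EF (idle ∨ ack)) = {n0, n1, n3, n4, n5, n6}, so the formula does not hold at n2.

No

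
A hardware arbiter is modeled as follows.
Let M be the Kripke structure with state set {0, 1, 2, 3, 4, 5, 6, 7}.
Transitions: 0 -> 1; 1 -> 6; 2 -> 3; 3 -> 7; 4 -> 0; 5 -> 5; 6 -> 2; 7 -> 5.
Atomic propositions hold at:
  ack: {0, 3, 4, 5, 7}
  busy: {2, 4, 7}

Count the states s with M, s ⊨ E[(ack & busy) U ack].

Sat(ack & busy) = {4, 7}
E[(ack & busy) U ack]: least fixpoint, start Z0 = Sat(ack) = {0, 3, 4, 5, 7}, add states in Sat(ack & busy) with some successor in Z. Already a fixed point.
Sat(E[(ack & busy) U ack]) = {0, 3, 4, 5, 7}
|Sat(E[(ack & busy) U ack])| = |{0, 3, 4, 5, 7}| = 5.

5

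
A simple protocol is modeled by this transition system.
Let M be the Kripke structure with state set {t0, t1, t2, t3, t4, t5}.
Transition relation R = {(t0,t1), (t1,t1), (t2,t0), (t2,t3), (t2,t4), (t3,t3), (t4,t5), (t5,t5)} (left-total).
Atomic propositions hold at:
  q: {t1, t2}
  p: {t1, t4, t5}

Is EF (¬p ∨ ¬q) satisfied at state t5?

Yes

Sat(¬p) = {t0, t2, t3}
Sat(¬q) = {t0, t3, t4, t5}
Sat(¬p ∨ ¬q) = {t0, t2, t3, t4, t5}
EF (¬p ∨ ¬q): least fixpoint, start Z0 = {t0, t2, t3, t4, t5}, add states with some successor in Z. Already a fixed point.
Sat(EF (¬p ∨ ¬q)) = {t0, t2, t3, t4, t5}
t5 ∈ Sat(EF (¬p ∨ ¬q)) = {t0, t2, t3, t4, t5}, so the formula holds at t5.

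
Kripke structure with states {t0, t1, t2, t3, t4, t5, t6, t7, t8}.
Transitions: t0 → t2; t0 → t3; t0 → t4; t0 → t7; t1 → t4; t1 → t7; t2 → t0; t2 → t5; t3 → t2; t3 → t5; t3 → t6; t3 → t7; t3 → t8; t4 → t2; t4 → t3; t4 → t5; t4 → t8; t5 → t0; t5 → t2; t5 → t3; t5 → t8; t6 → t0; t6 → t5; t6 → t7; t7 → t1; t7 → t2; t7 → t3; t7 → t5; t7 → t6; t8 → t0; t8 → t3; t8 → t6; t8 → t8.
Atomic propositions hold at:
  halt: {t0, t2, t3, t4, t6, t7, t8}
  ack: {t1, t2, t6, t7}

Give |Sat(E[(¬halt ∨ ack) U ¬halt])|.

Sat(¬halt) = {t1, t5}
Sat(¬halt ∨ ack) = {t1, t2, t5, t6, t7}
E[(¬halt ∨ ack) U ¬halt]: least fixpoint, start Z0 = Sat(¬halt) = {t1, t5}, add states in Sat(¬halt ∨ ack) with some successor in Z. Z1 = {t1, t2, t5, t6, t7}; fixed.
Sat(E[(¬halt ∨ ack) U ¬halt]) = {t1, t2, t5, t6, t7}
|Sat(E[(¬halt ∨ ack) U ¬halt])| = |{t1, t2, t5, t6, t7}| = 5.

5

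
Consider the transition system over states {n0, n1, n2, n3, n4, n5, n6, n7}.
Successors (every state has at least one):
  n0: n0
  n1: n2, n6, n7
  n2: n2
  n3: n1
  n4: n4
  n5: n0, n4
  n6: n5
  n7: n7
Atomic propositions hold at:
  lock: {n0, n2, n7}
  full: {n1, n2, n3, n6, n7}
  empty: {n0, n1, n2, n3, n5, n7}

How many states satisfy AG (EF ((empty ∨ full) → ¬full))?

Sat(empty ∨ full) = {n0, n1, n2, n3, n5, n6, n7}
Sat(¬full) = {n0, n4, n5}
Sat((empty ∨ full) → ¬full) = {n0, n4, n5}
EF ((empty ∨ full) → ¬full): least fixpoint, start Z0 = {n0, n4, n5}, add states with some successor in Z. Z1 = {n0, n4, n5, n6}; Z2 = {n0, n1, n4, n5, n6}; Z3 = {n0, n1, n3, n4, n5, n6}; fixed.
Sat(EF ((empty ∨ full) → ¬full)) = {n0, n1, n3, n4, n5, n6}
AG (EF ((empty ∨ full) → ¬full)): greatest fixpoint, start Z0 = {n0, n1, n3, n4, n5, n6}, keep only states in Sat with every successor in Z. Z1 = {n0, n3, n4, n5, n6}; Z2 = {n0, n4, n5, n6}; fixed.
Sat(AG (EF ((empty ∨ full) → ¬full))) = {n0, n4, n5, n6}
|Sat(AG (EF ((empty ∨ full) → ¬full)))| = |{n0, n4, n5, n6}| = 4.

4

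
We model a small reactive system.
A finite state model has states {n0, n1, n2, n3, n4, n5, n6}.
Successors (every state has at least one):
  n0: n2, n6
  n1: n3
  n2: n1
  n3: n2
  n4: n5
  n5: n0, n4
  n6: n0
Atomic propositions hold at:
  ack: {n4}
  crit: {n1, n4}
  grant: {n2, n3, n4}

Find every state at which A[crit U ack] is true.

{n4}

A[crit U ack]: least fixpoint, start Z0 = Sat(ack) = {n4}, add states in Sat(crit) with every successor in Z. Already a fixed point.
Sat(A[crit U ack]) = {n4}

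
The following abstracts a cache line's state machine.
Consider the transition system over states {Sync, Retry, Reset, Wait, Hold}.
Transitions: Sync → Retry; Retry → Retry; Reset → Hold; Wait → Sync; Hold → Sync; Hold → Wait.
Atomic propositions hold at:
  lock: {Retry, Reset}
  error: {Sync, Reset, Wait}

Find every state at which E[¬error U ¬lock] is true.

Sat(¬error) = {Retry, Hold}
Sat(¬lock) = {Sync, Wait, Hold}
E[¬error U ¬lock]: least fixpoint, start Z0 = Sat(¬lock) = {Sync, Wait, Hold}, add states in Sat(¬error) with some successor in Z. Already a fixed point.
Sat(E[¬error U ¬lock]) = {Sync, Wait, Hold}

{Sync, Wait, Hold}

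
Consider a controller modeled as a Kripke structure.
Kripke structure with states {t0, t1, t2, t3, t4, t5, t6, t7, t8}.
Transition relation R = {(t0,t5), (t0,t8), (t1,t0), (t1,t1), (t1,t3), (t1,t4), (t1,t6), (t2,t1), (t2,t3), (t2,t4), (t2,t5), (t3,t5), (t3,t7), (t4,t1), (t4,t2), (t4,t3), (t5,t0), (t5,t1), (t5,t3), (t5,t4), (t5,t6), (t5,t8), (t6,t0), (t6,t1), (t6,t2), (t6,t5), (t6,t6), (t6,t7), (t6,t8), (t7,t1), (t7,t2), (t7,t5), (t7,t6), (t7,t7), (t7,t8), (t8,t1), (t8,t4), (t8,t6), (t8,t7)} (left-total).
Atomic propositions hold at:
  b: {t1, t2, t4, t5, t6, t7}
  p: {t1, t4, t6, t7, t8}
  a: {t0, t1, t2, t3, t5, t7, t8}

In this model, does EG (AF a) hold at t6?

AF a: least fixpoint, start Z0 = {t0, t1, t2, t3, t5, t7, t8}, add states with every successor in Z. Z1 = {t0, t1, t2, t3, t4, t5, t7, t8}; fixed.
Sat(AF a) = {t0, t1, t2, t3, t4, t5, t7, t8}
EG (AF a): greatest fixpoint, start Z0 = {t0, t1, t2, t3, t4, t5, t7, t8}, keep only states in Sat with some successor in Z. Already a fixed point.
Sat(EG (AF a)) = {t0, t1, t2, t3, t4, t5, t7, t8}
t6 ∉ Sat(EG (AF a)) = {t0, t1, t2, t3, t4, t5, t7, t8}, so the formula does not hold at t6.

No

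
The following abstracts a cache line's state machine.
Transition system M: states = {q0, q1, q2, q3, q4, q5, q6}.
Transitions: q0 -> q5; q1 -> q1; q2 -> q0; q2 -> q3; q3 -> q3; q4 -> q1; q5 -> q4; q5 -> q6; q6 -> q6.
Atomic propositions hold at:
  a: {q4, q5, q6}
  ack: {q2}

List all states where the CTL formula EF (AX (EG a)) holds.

{q0, q2, q5, q6}

EG a: greatest fixpoint, start Z0 = {q4, q5, q6}, keep only states in Sat with some successor in Z. Z1 = {q5, q6}; fixed.
Sat(EG a) = {q5, q6}
Sat(AX (EG a)) = {s : every successor in {q5, q6}} = {q0, q6}
EF (AX (EG a)): least fixpoint, start Z0 = {q0, q6}, add states with some successor in Z. Z1 = {q0, q2, q5, q6}; fixed.
Sat(EF (AX (EG a))) = {q0, q2, q5, q6}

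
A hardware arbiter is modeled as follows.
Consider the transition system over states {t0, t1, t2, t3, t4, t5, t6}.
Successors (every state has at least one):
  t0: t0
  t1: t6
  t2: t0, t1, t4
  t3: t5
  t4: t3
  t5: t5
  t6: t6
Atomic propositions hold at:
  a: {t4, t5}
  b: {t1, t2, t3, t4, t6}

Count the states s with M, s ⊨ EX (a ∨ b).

6

Sat(a ∨ b) = {t1, t2, t3, t4, t5, t6}
Sat(EX (a ∨ b)) = {s : some successor in {t1, t2, t3, t4, t5, t6}} = {t1, t2, t3, t4, t5, t6}
|Sat(EX (a ∨ b))| = |{t1, t2, t3, t4, t5, t6}| = 6.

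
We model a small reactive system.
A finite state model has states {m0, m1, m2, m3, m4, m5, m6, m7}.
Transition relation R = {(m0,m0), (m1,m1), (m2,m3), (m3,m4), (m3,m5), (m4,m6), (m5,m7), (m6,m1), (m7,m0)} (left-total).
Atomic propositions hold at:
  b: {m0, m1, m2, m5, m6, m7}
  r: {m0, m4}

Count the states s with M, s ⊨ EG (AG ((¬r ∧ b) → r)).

1

Sat(¬r) = {m1, m2, m3, m5, m6, m7}
Sat(¬r ∧ b) = {m1, m2, m5, m6, m7}
Sat((¬r ∧ b) → r) = {m0, m3, m4}
AG ((¬r ∧ b) → r): greatest fixpoint, start Z0 = {m0, m3, m4}, keep only states in Sat with every successor in Z. Z1 = {m0}; fixed.
Sat(AG ((¬r ∧ b) → r)) = {m0}
EG (AG ((¬r ∧ b) → r)): greatest fixpoint, start Z0 = {m0}, keep only states in Sat with some successor in Z. Already a fixed point.
Sat(EG (AG ((¬r ∧ b) → r))) = {m0}
|Sat(EG (AG ((¬r ∧ b) → r)))| = |{m0}| = 1.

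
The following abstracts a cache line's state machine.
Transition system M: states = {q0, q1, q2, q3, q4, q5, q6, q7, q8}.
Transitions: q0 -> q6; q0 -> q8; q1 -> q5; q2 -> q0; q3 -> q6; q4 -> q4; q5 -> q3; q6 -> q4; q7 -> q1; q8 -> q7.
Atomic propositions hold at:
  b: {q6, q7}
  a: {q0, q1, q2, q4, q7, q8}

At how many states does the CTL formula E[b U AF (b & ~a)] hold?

Sat(~a) = {q3, q5, q6}
Sat(b & ~a) = {q6}
AF (b & ~a): least fixpoint, start Z0 = {q6}, add states with every successor in Z. Z1 = {q3, q6}; Z2 = {q3, q5, q6}; Z3 = {q1, q3, q5, q6}; Z4 = {q1, q3, q5, q6, q7}; Z5 = {q1, q3, q5, q6, q7, q8}; Z6 = {q0, q1, q3, q5, q6, q7, q8}; Z7 = {q0, q1, q2, q3, q5, q6, q7, q8}; fixed.
Sat(AF (b & ~a)) = {q0, q1, q2, q3, q5, q6, q7, q8}
E[b U AF (b & ~a)]: least fixpoint, start Z0 = Sat(AF (b & ~a)) = {q0, q1, q2, q3, q5, q6, q7, q8}, add states in Sat(b) with some successor in Z. Already a fixed point.
Sat(E[b U AF (b & ~a)]) = {q0, q1, q2, q3, q5, q6, q7, q8}
|Sat(E[b U AF (b & ~a)])| = |{q0, q1, q2, q3, q5, q6, q7, q8}| = 8.

8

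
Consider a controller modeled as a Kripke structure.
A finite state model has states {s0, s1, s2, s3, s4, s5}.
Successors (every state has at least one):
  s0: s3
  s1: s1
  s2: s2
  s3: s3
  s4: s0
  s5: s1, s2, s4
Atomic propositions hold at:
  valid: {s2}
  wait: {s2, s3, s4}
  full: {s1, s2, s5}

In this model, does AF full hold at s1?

AF full: least fixpoint, start Z0 = {s1, s2, s5}, add states with every successor in Z. Already a fixed point.
Sat(AF full) = {s1, s2, s5}
s1 ∈ Sat(AF full) = {s1, s2, s5}, so the formula holds at s1.

Yes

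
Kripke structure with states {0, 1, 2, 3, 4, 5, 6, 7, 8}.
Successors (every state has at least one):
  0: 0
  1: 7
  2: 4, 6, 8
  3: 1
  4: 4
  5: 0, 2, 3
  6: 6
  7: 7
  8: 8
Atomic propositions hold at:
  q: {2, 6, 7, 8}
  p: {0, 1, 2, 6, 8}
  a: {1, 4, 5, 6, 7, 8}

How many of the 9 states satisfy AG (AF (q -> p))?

Sat(q -> p) = {0, 1, 2, 3, 4, 5, 6, 8}
AF (q -> p): least fixpoint, start Z0 = {0, 1, 2, 3, 4, 5, 6, 8}, add states with every successor in Z. Already a fixed point.
Sat(AF (q -> p)) = {0, 1, 2, 3, 4, 5, 6, 8}
AG (AF (q -> p)): greatest fixpoint, start Z0 = {0, 1, 2, 3, 4, 5, 6, 8}, keep only states in Sat with every successor in Z. Z1 = {0, 2, 3, 4, 5, 6, 8}; Z2 = {0, 2, 4, 5, 6, 8}; Z3 = {0, 2, 4, 6, 8}; fixed.
Sat(AG (AF (q -> p))) = {0, 2, 4, 6, 8}
|Sat(AG (AF (q -> p)))| = |{0, 2, 4, 6, 8}| = 5.

5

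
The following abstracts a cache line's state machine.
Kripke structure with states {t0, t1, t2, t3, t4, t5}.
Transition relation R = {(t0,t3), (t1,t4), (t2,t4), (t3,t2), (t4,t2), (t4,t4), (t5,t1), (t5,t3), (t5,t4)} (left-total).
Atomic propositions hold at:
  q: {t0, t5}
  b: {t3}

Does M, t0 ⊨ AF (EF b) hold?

Yes

EF b: least fixpoint, start Z0 = {t3}, add states with some successor in Z. Z1 = {t0, t3, t5}; fixed.
Sat(EF b) = {t0, t3, t5}
AF (EF b): least fixpoint, start Z0 = {t0, t3, t5}, add states with every successor in Z. Already a fixed point.
Sat(AF (EF b)) = {t0, t3, t5}
t0 ∈ Sat(AF (EF b)) = {t0, t3, t5}, so the formula holds at t0.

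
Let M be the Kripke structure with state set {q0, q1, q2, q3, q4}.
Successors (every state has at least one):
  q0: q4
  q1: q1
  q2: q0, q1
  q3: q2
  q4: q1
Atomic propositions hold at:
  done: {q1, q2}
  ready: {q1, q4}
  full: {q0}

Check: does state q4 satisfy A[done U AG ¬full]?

Yes

Sat(¬full) = {q1, q2, q3, q4}
AG ¬full: greatest fixpoint, start Z0 = {q1, q2, q3, q4}, keep only states in Sat with every successor in Z. Z1 = {q1, q3, q4}; Z2 = {q1, q4}; fixed.
Sat(AG ¬full) = {q1, q4}
A[done U AG ¬full]: least fixpoint, start Z0 = Sat(AG ¬full) = {q1, q4}, add states in Sat(done) with every successor in Z. Already a fixed point.
Sat(A[done U AG ¬full]) = {q1, q4}
q4 ∈ Sat(A[done U AG ¬full]) = {q1, q4}, so the formula holds at q4.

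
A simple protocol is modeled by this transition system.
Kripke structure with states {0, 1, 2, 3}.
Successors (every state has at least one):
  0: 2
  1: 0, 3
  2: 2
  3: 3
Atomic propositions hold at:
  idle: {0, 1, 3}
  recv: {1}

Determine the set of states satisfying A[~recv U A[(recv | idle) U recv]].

{1}

Sat(~recv) = {0, 2, 3}
Sat(recv | idle) = {0, 1, 3}
A[(recv | idle) U recv]: least fixpoint, start Z0 = Sat(recv) = {1}, add states in Sat(recv | idle) with every successor in Z. Already a fixed point.
Sat(A[(recv | idle) U recv]) = {1}
A[~recv U A[(recv | idle) U recv]]: least fixpoint, start Z0 = Sat(A[(recv | idle) U recv]) = {1}, add states in Sat(~recv) with every successor in Z. Already a fixed point.
Sat(A[~recv U A[(recv | idle) U recv]]) = {1}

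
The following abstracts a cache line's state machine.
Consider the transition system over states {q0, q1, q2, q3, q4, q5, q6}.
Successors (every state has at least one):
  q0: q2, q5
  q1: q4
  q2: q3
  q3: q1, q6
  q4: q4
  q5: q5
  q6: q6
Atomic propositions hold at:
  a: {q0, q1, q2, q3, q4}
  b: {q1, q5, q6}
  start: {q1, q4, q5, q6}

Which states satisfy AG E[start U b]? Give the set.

E[start U b]: least fixpoint, start Z0 = Sat(b) = {q1, q5, q6}, add states in Sat(start) with some successor in Z. Already a fixed point.
Sat(E[start U b]) = {q1, q5, q6}
AG E[start U b]: greatest fixpoint, start Z0 = {q1, q5, q6}, keep only states in Sat with every successor in Z. Z1 = {q5, q6}; fixed.
Sat(AG E[start U b]) = {q5, q6}

{q5, q6}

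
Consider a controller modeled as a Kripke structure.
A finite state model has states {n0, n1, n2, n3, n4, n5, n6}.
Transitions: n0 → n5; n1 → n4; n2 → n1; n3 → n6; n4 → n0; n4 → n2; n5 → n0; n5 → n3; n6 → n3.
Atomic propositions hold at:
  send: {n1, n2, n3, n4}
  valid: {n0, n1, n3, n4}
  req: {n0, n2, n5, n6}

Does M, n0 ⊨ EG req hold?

Yes

EG req: greatest fixpoint, start Z0 = {n0, n2, n5, n6}, keep only states in Sat with some successor in Z. Z1 = {n0, n5}; fixed.
Sat(EG req) = {n0, n5}
n0 ∈ Sat(EG req) = {n0, n5}, so the formula holds at n0.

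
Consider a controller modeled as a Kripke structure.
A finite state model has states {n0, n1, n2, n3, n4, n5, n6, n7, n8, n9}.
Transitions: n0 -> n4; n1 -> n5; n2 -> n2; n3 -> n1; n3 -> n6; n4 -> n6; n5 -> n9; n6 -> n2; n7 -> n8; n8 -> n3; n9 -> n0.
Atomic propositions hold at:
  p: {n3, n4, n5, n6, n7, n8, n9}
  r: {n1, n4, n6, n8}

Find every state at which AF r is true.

{n0, n1, n3, n4, n5, n6, n7, n8, n9}

AF r: least fixpoint, start Z0 = {n1, n4, n6, n8}, add states with every successor in Z. Z1 = {n0, n1, n3, n4, n6, n7, n8}; Z2 = {n0, n1, n3, n4, n6, n7, n8, n9}; Z3 = {n0, n1, n3, n4, n5, n6, n7, n8, n9}; fixed.
Sat(AF r) = {n0, n1, n3, n4, n5, n6, n7, n8, n9}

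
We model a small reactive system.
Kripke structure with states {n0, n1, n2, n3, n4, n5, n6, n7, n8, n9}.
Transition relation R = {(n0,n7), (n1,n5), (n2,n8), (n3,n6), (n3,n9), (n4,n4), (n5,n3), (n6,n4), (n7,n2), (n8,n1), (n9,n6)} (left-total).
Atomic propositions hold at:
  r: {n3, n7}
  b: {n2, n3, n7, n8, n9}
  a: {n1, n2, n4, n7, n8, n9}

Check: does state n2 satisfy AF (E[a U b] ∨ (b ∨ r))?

E[a U b]: least fixpoint, start Z0 = Sat(b) = {n2, n3, n7, n8, n9}, add states in Sat(a) with some successor in Z. Already a fixed point.
Sat(E[a U b]) = {n2, n3, n7, n8, n9}
Sat(b ∨ r) = {n2, n3, n7, n8, n9}
Sat(E[a U b] ∨ (b ∨ r)) = {n2, n3, n7, n8, n9}
AF (E[a U b] ∨ (b ∨ r)): least fixpoint, start Z0 = {n2, n3, n7, n8, n9}, add states with every successor in Z. Z1 = {n0, n2, n3, n5, n7, n8, n9}; Z2 = {n0, n1, n2, n3, n5, n7, n8, n9}; fixed.
Sat(AF (E[a U b] ∨ (b ∨ r))) = {n0, n1, n2, n3, n5, n7, n8, n9}
n2 ∈ Sat(AF (E[a U b] ∨ (b ∨ r))) = {n0, n1, n2, n3, n5, n7, n8, n9}, so the formula holds at n2.

Yes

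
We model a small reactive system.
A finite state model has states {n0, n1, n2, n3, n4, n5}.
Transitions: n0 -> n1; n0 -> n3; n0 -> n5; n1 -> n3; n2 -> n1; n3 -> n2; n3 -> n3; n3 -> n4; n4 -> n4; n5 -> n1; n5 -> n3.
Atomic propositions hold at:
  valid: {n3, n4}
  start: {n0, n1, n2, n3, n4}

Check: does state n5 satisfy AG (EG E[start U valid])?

E[start U valid]: least fixpoint, start Z0 = Sat(valid) = {n3, n4}, add states in Sat(start) with some successor in Z. Z1 = {n0, n1, n3, n4}; Z2 = {n0, n1, n2, n3, n4}; fixed.
Sat(E[start U valid]) = {n0, n1, n2, n3, n4}
EG E[start U valid]: greatest fixpoint, start Z0 = {n0, n1, n2, n3, n4}, keep only states in Sat with some successor in Z. Already a fixed point.
Sat(EG E[start U valid]) = {n0, n1, n2, n3, n4}
AG (EG E[start U valid]): greatest fixpoint, start Z0 = {n0, n1, n2, n3, n4}, keep only states in Sat with every successor in Z. Z1 = {n1, n2, n3, n4}; fixed.
Sat(AG (EG E[start U valid])) = {n1, n2, n3, n4}
n5 ∉ Sat(AG (EG E[start U valid])) = {n1, n2, n3, n4}, so the formula does not hold at n5.

No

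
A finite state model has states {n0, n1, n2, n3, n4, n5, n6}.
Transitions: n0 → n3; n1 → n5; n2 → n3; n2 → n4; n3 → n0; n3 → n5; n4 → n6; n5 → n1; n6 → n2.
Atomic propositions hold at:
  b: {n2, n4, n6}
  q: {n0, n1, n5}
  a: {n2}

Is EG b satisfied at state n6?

EG b: greatest fixpoint, start Z0 = {n2, n4, n6}, keep only states in Sat with some successor in Z. Already a fixed point.
Sat(EG b) = {n2, n4, n6}
n6 ∈ Sat(EG b) = {n2, n4, n6}, so the formula holds at n6.

Yes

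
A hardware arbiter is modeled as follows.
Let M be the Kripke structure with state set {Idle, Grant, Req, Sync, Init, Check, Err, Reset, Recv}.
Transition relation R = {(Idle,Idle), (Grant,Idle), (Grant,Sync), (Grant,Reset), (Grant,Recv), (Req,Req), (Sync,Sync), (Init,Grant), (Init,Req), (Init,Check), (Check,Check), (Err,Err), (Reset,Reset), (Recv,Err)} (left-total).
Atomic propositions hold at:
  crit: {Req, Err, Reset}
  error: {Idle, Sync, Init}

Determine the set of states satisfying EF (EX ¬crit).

{Idle, Grant, Sync, Init, Check}

Sat(¬crit) = {Idle, Grant, Sync, Init, Check, Recv}
Sat(EX ¬crit) = {s : some successor in {Idle, Grant, Sync, Init, Check, Recv}} = {Idle, Grant, Sync, Init, Check}
EF (EX ¬crit): least fixpoint, start Z0 = {Idle, Grant, Sync, Init, Check}, add states with some successor in Z. Already a fixed point.
Sat(EF (EX ¬crit)) = {Idle, Grant, Sync, Init, Check}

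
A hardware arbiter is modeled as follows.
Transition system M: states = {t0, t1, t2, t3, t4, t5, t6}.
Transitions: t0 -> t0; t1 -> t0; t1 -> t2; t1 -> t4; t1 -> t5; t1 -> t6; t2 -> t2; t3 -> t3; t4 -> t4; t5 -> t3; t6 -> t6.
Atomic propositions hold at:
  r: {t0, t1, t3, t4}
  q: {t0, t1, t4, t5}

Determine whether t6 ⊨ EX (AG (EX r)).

No

Sat(EX r) = {s : some successor in {t0, t1, t3, t4}} = {t0, t1, t3, t4, t5}
AG (EX r): greatest fixpoint, start Z0 = {t0, t1, t3, t4, t5}, keep only states in Sat with every successor in Z. Z1 = {t0, t3, t4, t5}; fixed.
Sat(AG (EX r)) = {t0, t3, t4, t5}
Sat(EX (AG (EX r))) = {s : some successor in {t0, t3, t4, t5}} = {t0, t1, t3, t4, t5}
t6 ∉ Sat(EX (AG (EX r))) = {t0, t1, t3, t4, t5}, so the formula does not hold at t6.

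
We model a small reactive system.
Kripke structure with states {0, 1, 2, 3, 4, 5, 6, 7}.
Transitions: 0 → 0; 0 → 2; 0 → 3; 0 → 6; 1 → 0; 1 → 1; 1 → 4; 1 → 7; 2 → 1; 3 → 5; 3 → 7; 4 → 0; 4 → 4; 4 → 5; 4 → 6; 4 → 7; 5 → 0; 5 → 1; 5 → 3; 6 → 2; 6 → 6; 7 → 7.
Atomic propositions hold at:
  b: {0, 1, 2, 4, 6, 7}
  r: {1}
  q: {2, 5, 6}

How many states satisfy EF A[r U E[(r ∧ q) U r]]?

7

Sat(r ∧ q) = ∅
E[(r ∧ q) U r]: least fixpoint, start Z0 = Sat(r) = {1}, add states in Sat(r ∧ q) with some successor in Z. Already a fixed point.
Sat(E[(r ∧ q) U r]) = {1}
A[r U E[(r ∧ q) U r]]: least fixpoint, start Z0 = Sat(E[(r ∧ q) U r]) = {1}, add states in Sat(r) with every successor in Z. Already a fixed point.
Sat(A[r U E[(r ∧ q) U r]]) = {1}
EF A[r U E[(r ∧ q) U r]]: least fixpoint, start Z0 = {1}, add states with some successor in Z. Z1 = {1, 2, 5}; Z2 = {0, 1, 2, 3, 4, 5, 6}; fixed.
Sat(EF A[r U E[(r ∧ q) U r]]) = {0, 1, 2, 3, 4, 5, 6}
|Sat(EF A[r U E[(r ∧ q) U r]])| = |{0, 1, 2, 3, 4, 5, 6}| = 7.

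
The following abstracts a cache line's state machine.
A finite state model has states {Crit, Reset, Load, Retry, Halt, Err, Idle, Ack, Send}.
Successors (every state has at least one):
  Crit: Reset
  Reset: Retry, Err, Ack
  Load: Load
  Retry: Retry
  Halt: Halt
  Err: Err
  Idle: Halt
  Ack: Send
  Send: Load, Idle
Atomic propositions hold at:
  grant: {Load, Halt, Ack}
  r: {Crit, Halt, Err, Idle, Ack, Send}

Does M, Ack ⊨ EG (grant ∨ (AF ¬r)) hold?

No

Sat(¬r) = {Reset, Load, Retry}
AF ¬r: least fixpoint, start Z0 = {Reset, Load, Retry}, add states with every successor in Z. Z1 = {Crit, Reset, Load, Retry}; fixed.
Sat(AF ¬r) = {Crit, Reset, Load, Retry}
Sat(grant ∨ (AF ¬r)) = {Crit, Reset, Load, Retry, Halt, Ack}
EG (grant ∨ (AF ¬r)): greatest fixpoint, start Z0 = {Crit, Reset, Load, Retry, Halt, Ack}, keep only states in Sat with some successor in Z. Z1 = {Crit, Reset, Load, Retry, Halt}; fixed.
Sat(EG (grant ∨ (AF ¬r))) = {Crit, Reset, Load, Retry, Halt}
Ack ∉ Sat(EG (grant ∨ (AF ¬r))) = {Crit, Reset, Load, Retry, Halt}, so the formula does not hold at Ack.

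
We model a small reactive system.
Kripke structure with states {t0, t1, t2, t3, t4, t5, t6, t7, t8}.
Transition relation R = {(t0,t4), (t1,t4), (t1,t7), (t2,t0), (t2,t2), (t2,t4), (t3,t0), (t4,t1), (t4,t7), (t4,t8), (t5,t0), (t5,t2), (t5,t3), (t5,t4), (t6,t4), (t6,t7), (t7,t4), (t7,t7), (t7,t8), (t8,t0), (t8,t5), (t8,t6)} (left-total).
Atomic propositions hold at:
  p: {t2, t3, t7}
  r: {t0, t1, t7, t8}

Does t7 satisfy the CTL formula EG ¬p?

Sat(¬p) = {t0, t1, t4, t5, t6, t8}
EG ¬p: greatest fixpoint, start Z0 = {t0, t1, t4, t5, t6, t8}, keep only states in Sat with some successor in Z. Already a fixed point.
Sat(EG ¬p) = {t0, t1, t4, t5, t6, t8}
t7 ∉ Sat(EG ¬p) = {t0, t1, t4, t5, t6, t8}, so the formula does not hold at t7.

No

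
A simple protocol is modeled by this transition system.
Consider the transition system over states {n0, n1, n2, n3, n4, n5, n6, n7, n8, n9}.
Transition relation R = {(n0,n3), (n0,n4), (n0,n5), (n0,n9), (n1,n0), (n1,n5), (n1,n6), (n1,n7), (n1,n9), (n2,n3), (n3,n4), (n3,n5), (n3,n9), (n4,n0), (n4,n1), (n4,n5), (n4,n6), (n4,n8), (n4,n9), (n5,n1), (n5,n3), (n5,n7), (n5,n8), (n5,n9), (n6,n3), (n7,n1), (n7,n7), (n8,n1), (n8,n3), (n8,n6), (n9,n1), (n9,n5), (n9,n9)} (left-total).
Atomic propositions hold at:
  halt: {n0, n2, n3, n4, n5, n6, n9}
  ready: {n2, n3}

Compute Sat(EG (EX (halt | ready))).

Sat(halt | ready) = {n0, n2, n3, n4, n5, n6, n9}
Sat(EX (halt | ready)) = {s : some successor in {n0, n2, n3, n4, n5, n6, n9}} = {n0, n1, n2, n3, n4, n5, n6, n8, n9}
EG (EX (halt | ready)): greatest fixpoint, start Z0 = {n0, n1, n2, n3, n4, n5, n6, n8, n9}, keep only states in Sat with some successor in Z. Already a fixed point.
Sat(EG (EX (halt | ready))) = {n0, n1, n2, n3, n4, n5, n6, n8, n9}

{n0, n1, n2, n3, n4, n5, n6, n8, n9}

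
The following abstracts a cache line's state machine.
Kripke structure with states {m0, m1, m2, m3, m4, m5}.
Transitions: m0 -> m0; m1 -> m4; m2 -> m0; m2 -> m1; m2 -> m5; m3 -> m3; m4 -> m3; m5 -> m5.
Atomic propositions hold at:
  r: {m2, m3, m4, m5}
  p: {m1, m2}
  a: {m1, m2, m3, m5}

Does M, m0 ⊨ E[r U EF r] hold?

EF r: least fixpoint, start Z0 = {m2, m3, m4, m5}, add states with some successor in Z. Z1 = {m1, m2, m3, m4, m5}; fixed.
Sat(EF r) = {m1, m2, m3, m4, m5}
E[r U EF r]: least fixpoint, start Z0 = Sat(EF r) = {m1, m2, m3, m4, m5}, add states in Sat(r) with some successor in Z. Already a fixed point.
Sat(E[r U EF r]) = {m1, m2, m3, m4, m5}
m0 ∉ Sat(E[r U EF r]) = {m1, m2, m3, m4, m5}, so the formula does not hold at m0.

No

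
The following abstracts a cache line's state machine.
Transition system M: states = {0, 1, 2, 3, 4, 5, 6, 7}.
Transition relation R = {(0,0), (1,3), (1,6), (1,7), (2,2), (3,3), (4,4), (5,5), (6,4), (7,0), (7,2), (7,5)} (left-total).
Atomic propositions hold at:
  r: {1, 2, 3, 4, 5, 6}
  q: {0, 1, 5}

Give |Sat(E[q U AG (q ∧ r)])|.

1

Sat(q ∧ r) = {1, 5}
AG (q ∧ r): greatest fixpoint, start Z0 = {1, 5}, keep only states in Sat with every successor in Z. Z1 = {5}; fixed.
Sat(AG (q ∧ r)) = {5}
E[q U AG (q ∧ r)]: least fixpoint, start Z0 = Sat(AG (q ∧ r)) = {5}, add states in Sat(q) with some successor in Z. Already a fixed point.
Sat(E[q U AG (q ∧ r)]) = {5}
|Sat(E[q U AG (q ∧ r)])| = |{5}| = 1.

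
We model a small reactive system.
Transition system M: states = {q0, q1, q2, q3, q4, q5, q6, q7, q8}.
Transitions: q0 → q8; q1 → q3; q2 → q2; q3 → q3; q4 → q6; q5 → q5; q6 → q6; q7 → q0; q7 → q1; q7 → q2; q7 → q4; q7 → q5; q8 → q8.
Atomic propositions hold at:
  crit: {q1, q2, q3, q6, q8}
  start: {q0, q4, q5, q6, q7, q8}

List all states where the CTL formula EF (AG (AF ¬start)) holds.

{q1, q2, q3, q7}

Sat(¬start) = {q1, q2, q3}
AF ¬start: least fixpoint, start Z0 = {q1, q2, q3}, add states with every successor in Z. Already a fixed point.
Sat(AF ¬start) = {q1, q2, q3}
AG (AF ¬start): greatest fixpoint, start Z0 = {q1, q2, q3}, keep only states in Sat with every successor in Z. Already a fixed point.
Sat(AG (AF ¬start)) = {q1, q2, q3}
EF (AG (AF ¬start)): least fixpoint, start Z0 = {q1, q2, q3}, add states with some successor in Z. Z1 = {q1, q2, q3, q7}; fixed.
Sat(EF (AG (AF ¬start))) = {q1, q2, q3, q7}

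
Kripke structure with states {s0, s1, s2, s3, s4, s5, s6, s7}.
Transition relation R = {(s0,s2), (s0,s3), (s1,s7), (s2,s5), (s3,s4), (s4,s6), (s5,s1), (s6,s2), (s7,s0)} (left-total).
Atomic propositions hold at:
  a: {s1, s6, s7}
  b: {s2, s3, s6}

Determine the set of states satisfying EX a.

Sat(EX a) = {s : some successor in {s1, s6, s7}} = {s1, s4, s5}

{s1, s4, s5}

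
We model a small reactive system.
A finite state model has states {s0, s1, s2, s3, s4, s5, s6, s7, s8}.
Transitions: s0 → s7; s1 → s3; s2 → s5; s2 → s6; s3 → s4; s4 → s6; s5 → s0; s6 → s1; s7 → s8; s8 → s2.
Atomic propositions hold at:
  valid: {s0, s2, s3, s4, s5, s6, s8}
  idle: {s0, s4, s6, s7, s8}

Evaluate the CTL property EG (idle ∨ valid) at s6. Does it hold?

No

Sat(idle ∨ valid) = {s0, s2, s3, s4, s5, s6, s7, s8}
EG (idle ∨ valid): greatest fixpoint, start Z0 = {s0, s2, s3, s4, s5, s6, s7, s8}, keep only states in Sat with some successor in Z. Z1 = {s0, s2, s3, s4, s5, s7, s8}; Z2 = {s0, s2, s3, s5, s7, s8}; Z3 = {s0, s2, s5, s7, s8}; fixed.
Sat(EG (idle ∨ valid)) = {s0, s2, s5, s7, s8}
s6 ∉ Sat(EG (idle ∨ valid)) = {s0, s2, s5, s7, s8}, so the formula does not hold at s6.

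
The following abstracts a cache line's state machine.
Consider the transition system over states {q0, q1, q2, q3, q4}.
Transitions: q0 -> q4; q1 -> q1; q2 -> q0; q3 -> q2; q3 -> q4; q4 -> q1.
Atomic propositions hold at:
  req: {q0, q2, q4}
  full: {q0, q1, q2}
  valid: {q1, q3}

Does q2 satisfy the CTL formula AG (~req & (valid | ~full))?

No

Sat(~req) = {q1, q3}
Sat(~full) = {q3, q4}
Sat(valid | ~full) = {q1, q3, q4}
Sat(~req & (valid | ~full)) = {q1, q3}
AG (~req & (valid | ~full)): greatest fixpoint, start Z0 = {q1, q3}, keep only states in Sat with every successor in Z. Z1 = {q1}; fixed.
Sat(AG (~req & (valid | ~full))) = {q1}
q2 ∉ Sat(AG (~req & (valid | ~full))) = {q1}, so the formula does not hold at q2.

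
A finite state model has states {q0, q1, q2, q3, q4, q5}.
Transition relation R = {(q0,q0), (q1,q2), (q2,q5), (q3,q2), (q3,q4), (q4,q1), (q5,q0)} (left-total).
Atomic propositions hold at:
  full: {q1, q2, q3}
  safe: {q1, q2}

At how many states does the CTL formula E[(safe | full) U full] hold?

3

Sat(safe | full) = {q1, q2, q3}
E[(safe | full) U full]: least fixpoint, start Z0 = Sat(full) = {q1, q2, q3}, add states in Sat(safe | full) with some successor in Z. Already a fixed point.
Sat(E[(safe | full) U full]) = {q1, q2, q3}
|Sat(E[(safe | full) U full])| = |{q1, q2, q3}| = 3.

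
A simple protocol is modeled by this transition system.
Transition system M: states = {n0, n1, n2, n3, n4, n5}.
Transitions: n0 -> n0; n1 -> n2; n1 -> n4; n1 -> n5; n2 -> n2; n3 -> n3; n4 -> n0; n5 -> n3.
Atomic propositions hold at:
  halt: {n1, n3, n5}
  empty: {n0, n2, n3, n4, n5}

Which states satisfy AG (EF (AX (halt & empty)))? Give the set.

Sat(halt & empty) = {n3, n5}
Sat(AX (halt & empty)) = {s : every successor in {n3, n5}} = {n3, n5}
EF (AX (halt & empty)): least fixpoint, start Z0 = {n3, n5}, add states with some successor in Z. Z1 = {n1, n3, n5}; fixed.
Sat(EF (AX (halt & empty))) = {n1, n3, n5}
AG (EF (AX (halt & empty))): greatest fixpoint, start Z0 = {n1, n3, n5}, keep only states in Sat with every successor in Z. Z1 = {n3, n5}; fixed.
Sat(AG (EF (AX (halt & empty)))) = {n3, n5}

{n3, n5}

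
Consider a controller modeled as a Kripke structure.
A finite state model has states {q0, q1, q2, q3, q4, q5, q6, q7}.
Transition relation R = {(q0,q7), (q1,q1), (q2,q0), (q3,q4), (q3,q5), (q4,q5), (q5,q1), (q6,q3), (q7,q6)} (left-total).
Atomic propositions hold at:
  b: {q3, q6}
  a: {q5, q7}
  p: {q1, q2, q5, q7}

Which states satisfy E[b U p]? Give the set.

{q1, q2, q3, q5, q6, q7}

E[b U p]: least fixpoint, start Z0 = Sat(p) = {q1, q2, q5, q7}, add states in Sat(b) with some successor in Z. Z1 = {q1, q2, q3, q5, q7}; Z2 = {q1, q2, q3, q5, q6, q7}; fixed.
Sat(E[b U p]) = {q1, q2, q3, q5, q6, q7}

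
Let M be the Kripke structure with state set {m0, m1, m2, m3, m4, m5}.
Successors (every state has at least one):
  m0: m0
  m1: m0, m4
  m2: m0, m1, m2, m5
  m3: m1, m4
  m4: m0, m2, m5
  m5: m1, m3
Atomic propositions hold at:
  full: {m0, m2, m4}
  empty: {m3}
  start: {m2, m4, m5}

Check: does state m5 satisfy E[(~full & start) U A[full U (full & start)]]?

Sat(~full) = {m1, m3, m5}
Sat(~full & start) = {m5}
Sat(full & start) = {m2, m4}
A[full U (full & start)]: least fixpoint, start Z0 = Sat((full & start)) = {m2, m4}, add states in Sat(full) with every successor in Z. Already a fixed point.
Sat(A[full U (full & start)]) = {m2, m4}
E[(~full & start) U A[full U (full & start)]]: least fixpoint, start Z0 = Sat(A[full U (full & start)]) = {m2, m4}, add states in Sat(~full & start) with some successor in Z. Already a fixed point.
Sat(E[(~full & start) U A[full U (full & start)]]) = {m2, m4}
m5 ∉ Sat(E[(~full & start) U A[full U (full & start)]]) = {m2, m4}, so the formula does not hold at m5.

No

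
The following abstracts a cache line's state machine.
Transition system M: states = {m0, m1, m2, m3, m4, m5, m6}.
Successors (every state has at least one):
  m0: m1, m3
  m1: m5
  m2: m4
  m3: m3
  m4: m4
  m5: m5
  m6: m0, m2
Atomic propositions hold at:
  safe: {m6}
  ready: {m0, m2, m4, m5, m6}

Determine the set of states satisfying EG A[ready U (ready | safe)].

{m2, m4, m5, m6}

Sat(ready | safe) = {m0, m2, m4, m5, m6}
A[ready U (ready | safe)]: least fixpoint, start Z0 = Sat((ready | safe)) = {m0, m2, m4, m5, m6}, add states in Sat(ready) with every successor in Z. Already a fixed point.
Sat(A[ready U (ready | safe)]) = {m0, m2, m4, m5, m6}
EG A[ready U (ready | safe)]: greatest fixpoint, start Z0 = {m0, m2, m4, m5, m6}, keep only states in Sat with some successor in Z. Z1 = {m2, m4, m5, m6}; fixed.
Sat(EG A[ready U (ready | safe)]) = {m2, m4, m5, m6}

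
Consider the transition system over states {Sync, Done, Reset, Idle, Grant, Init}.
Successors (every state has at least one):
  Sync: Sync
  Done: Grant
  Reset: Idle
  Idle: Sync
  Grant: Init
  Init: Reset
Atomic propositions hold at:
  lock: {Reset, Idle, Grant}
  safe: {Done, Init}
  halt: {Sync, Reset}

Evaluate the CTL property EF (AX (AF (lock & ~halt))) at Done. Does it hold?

Yes

Sat(~halt) = {Done, Idle, Grant, Init}
Sat(lock & ~halt) = {Idle, Grant}
AF (lock & ~halt): least fixpoint, start Z0 = {Idle, Grant}, add states with every successor in Z. Z1 = {Done, Reset, Idle, Grant}; Z2 = {Done, Reset, Idle, Grant, Init}; fixed.
Sat(AF (lock & ~halt)) = {Done, Reset, Idle, Grant, Init}
Sat(AX (AF (lock & ~halt))) = {s : every successor in {Done, Reset, Idle, Grant, Init}} = {Done, Reset, Grant, Init}
EF (AX (AF (lock & ~halt))): least fixpoint, start Z0 = {Done, Reset, Grant, Init}, add states with some successor in Z. Already a fixed point.
Sat(EF (AX (AF (lock & ~halt)))) = {Done, Reset, Grant, Init}
Done ∈ Sat(EF (AX (AF (lock & ~halt)))) = {Done, Reset, Grant, Init}, so the formula holds at Done.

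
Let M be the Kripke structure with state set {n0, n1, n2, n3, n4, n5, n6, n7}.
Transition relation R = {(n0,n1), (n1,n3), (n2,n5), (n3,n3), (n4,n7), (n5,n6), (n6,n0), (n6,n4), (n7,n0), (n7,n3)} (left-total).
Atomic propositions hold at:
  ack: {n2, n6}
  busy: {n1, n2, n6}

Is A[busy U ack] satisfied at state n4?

A[busy U ack]: least fixpoint, start Z0 = Sat(ack) = {n2, n6}, add states in Sat(busy) with every successor in Z. Already a fixed point.
Sat(A[busy U ack]) = {n2, n6}
n4 ∉ Sat(A[busy U ack]) = {n2, n6}, so the formula does not hold at n4.

No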